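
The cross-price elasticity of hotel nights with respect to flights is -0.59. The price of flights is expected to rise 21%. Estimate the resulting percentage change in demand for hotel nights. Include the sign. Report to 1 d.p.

%ΔQ ≈ ε × %ΔP of flights = -0.59 × (21%) = -12.4%.
Demand for hotel nights falls by about 12.4%.

-12.4%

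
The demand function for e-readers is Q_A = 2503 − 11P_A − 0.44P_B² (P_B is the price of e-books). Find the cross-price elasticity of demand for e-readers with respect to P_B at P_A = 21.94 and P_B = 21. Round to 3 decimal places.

At P_A = 21.94 and P_B = 21: Q_A = 2067.62.
∂Q_A/∂P_B = -0.88P_B = -0.88(21) = -18.4800.
ε = (∂Q_A/∂P_B)(P_B/Q_A) = -18.4800 × (21/2067.62) ≈ -0.188.

-0.188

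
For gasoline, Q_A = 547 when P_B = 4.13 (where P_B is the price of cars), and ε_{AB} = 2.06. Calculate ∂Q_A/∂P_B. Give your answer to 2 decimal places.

ε = (∂Q_A/∂P_B)·(P_B/Q_A) ⇒ ∂Q_A/∂P_B = ε·Q_A/P_B = 2.06 × 547/4.13 ≈ 272.84.

272.84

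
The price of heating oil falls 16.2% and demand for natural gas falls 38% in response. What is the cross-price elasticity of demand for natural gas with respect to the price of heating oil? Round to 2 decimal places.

ε = (%ΔQ of natural gas) / (%ΔP of heating oil) = (-38%) / (-16.2%) ≈ 2.35.

2.35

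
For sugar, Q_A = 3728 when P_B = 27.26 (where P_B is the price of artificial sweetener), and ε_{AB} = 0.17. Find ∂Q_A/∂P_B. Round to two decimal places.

ε = (∂Q_A/∂P_B)·(P_B/Q_A) ⇒ ∂Q_A/∂P_B = ε·Q_A/P_B = 0.17 × 3728/27.26 ≈ 23.25.

23.25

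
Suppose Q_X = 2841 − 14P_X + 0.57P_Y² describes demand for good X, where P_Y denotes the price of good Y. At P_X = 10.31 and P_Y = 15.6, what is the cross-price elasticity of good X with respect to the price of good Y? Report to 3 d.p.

0.098

At P_X = 10.31 and P_Y = 15.6: Q_X = 2835.375.
∂Q_X/∂P_Y = 1.14P_Y = 1.14(15.6) = 17.7840.
ε = (∂Q_X/∂P_Y)(P_Y/Q_X) = 17.7840 × (15.6/2835.375) ≈ 0.098.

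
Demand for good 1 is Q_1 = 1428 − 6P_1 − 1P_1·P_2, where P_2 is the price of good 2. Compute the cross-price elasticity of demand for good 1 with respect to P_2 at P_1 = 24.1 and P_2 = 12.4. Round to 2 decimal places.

At P_1 = 24.1 and P_2 = 12.4: Q_1 = 984.56.
∂Q_1/∂P_2 = -1P_1 = -1(24.1) = -24.1000.
ε = (∂Q_1/∂P_2)(P_2/Q_1) = -24.1000 × (12.4/984.56) ≈ -0.30.
ε < 0: complements.

-0.30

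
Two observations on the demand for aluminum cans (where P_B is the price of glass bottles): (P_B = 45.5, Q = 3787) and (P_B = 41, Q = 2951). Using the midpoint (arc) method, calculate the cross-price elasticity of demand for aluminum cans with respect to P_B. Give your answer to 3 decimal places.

ΔQ_A = 2951 − 3787 = -836; ΔP_B = 41 − 45.5 = -4.5.
Midpoints: Q̄_A = 3369.0, P̄_B = 43.25.
ε = (ΔQ_A/Q̄_A)/(ΔP_B/P̄_B) = (-836/3369.0)/(-4.5/43.25) ≈ 2.385.
ε > 0: aluminum cans and glass bottles are substitutes.

2.385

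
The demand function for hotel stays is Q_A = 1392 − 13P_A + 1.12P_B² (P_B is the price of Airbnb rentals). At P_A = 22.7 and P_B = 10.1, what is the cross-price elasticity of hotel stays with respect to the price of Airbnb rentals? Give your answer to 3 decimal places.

At P_A = 22.7 and P_B = 10.1: Q_A = 1211.151.
∂Q_A/∂P_B = 2.24P_B = 2.24(10.1) = 22.6240.
ε = (∂Q_A/∂P_B)(P_B/Q_A) = 22.6240 × (10.1/1211.151) ≈ 0.189.

0.189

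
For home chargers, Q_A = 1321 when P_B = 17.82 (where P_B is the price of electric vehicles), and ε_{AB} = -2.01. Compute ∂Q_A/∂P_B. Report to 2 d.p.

ε = (∂Q_A/∂P_B)·(P_B/Q_A) ⇒ ∂Q_A/∂P_B = ε·Q_A/P_B = -2.01 × 1321/17.82 ≈ -149.00.

-149.00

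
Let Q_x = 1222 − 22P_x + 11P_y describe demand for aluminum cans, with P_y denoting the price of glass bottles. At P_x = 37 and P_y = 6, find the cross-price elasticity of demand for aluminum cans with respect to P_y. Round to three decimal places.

At P_x = 37 and P_y = 6: Q_x = 474.
∂Q_x/∂P_y = 11.
ε = (∂Q_x/∂P_y)(P_y/Q_x) = 11 × (6/474) ≈ 0.139.

0.139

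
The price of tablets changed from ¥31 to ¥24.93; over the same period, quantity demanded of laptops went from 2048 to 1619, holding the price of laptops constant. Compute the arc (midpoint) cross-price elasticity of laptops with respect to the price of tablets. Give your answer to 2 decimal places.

1.08

ΔQ_A = 1619 − 2048 = -429; ΔP_B = 24.93 − 31 = -6.07.
Midpoints: Q̄_A = 1833.5, P̄_B = 27.96.
ε = (ΔQ_A/Q̄_A)/(ΔP_B/P̄_B) = (-429/1833.5)/(-6.07/27.96) ≈ 1.08.
ε > 0: laptops and tablets are substitutes.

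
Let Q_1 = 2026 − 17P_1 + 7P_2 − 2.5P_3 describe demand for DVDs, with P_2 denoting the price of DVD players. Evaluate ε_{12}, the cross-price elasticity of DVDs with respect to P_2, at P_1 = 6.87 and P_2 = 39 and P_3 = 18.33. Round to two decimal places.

0.13

At P_1 = 6.87 and P_2 = 39 and P_3 = 18.33: Q_1 = 2136.385.
∂Q_1/∂P_2 = 7.
ε = (∂Q_1/∂P_2)(P_2/Q_1) = 7 × (39/2136.385) ≈ 0.13.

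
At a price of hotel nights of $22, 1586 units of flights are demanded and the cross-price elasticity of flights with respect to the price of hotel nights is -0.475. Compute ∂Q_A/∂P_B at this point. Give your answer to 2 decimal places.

ε = (∂Q_A/∂P_B)·(P_B/Q_A) ⇒ ∂Q_A/∂P_B = ε·Q_A/P_B = -0.475 × 1586/22 ≈ -34.24.

-34.24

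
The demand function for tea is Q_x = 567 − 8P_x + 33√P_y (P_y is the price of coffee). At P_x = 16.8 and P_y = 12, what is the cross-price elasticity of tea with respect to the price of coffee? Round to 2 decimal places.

At P_x = 16.8 and P_y = 12: Q_x = 546.915.
∂Q_x/∂P_y = 33/(2√P_y) = 33/(2√12) = 4.7631.
ε = (∂Q_x/∂P_y)(P_y/Q_x) = 4.7631 × (12/546.915) ≈ 0.10.

0.10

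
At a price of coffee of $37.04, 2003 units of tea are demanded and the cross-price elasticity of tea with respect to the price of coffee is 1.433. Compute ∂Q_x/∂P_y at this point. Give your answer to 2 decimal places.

77.49

ε = (∂Q_x/∂P_y)·(P_y/Q_x) ⇒ ∂Q_x/∂P_y = ε·Q_x/P_y = 1.433 × 2003/37.04 ≈ 77.49.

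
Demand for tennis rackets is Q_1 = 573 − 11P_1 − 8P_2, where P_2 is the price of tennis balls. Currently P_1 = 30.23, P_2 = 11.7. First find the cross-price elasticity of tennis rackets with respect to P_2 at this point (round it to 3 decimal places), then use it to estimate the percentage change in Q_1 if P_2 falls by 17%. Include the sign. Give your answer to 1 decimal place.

At P_1 = 30.23, P_2 = 11.7: Q_1 = 146.87.
∂Q_1/∂P_2 = -8.
ε = (∂Q_1/∂P_2)(P_2/Q_1) = -8.0000 × 11.7/146.87 ≈ -0.637.
%ΔQ_1 ≈ ε × %ΔP_2 = -0.637 × (-17%) = 10.8%.

10.8%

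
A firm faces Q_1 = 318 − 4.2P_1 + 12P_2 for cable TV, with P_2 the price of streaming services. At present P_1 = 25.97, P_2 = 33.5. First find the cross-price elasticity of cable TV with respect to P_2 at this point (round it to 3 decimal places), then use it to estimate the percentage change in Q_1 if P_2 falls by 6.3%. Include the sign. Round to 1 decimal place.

At P_1 = 25.97, P_2 = 33.5: Q_1 = 610.926.
∂Q_1/∂P_2 = 12.
ε = (∂Q_1/∂P_2)(P_2/Q_1) = 12.0000 × 33.5/610.926 ≈ 0.658.
%ΔQ_1 ≈ ε × %ΔP_2 = 0.658 × (-6.3%) = -4.1%.

-4.1%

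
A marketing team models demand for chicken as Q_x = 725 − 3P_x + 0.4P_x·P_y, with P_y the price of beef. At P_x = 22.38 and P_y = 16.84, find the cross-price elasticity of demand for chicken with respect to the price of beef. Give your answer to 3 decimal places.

At P_x = 22.38 and P_y = 16.84: Q_x = 808.612.
∂Q_x/∂P_y = 0.4P_x = 0.4(22.38) = 8.9520.
ε = (∂Q_x/∂P_y)(P_y/Q_x) = 8.9520 × (16.84/808.612) ≈ 0.186.
ε > 0: substitutes.

0.186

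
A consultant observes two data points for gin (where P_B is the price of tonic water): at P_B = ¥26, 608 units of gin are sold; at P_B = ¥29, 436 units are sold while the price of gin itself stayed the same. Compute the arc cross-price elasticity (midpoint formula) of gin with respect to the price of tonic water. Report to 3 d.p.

ΔQ_A = 436 − 608 = -172; ΔP_B = 29 − 26 = 3.
Midpoints: Q̄_A = 522.0, P̄_B = 27.50.
ε = (ΔQ_A/Q̄_A)/(ΔP_B/P̄_B) = (-172/522.0)/(3/27.50) ≈ -3.020.

-3.020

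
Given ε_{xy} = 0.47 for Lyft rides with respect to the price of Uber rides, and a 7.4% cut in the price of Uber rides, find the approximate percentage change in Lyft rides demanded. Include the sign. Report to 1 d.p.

-3.5%

%ΔQ ≈ ε × %ΔP of Uber rides = 0.47 × (-7.4%) = -3.5%.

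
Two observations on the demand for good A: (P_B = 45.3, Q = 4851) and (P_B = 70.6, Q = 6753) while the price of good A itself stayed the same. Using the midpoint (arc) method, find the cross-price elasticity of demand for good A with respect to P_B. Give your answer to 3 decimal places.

0.751

ΔQ_A = 6753 − 4851 = 1902; ΔP_B = 70.6 − 45.3 = 25.3.
Midpoints: Q̄_A = 5802.0, P̄_B = 57.95.
ε = (ΔQ_A/Q̄_A)/(ΔP_B/P̄_B) = (1902/5802.0)/(25.3/57.95) ≈ 0.751.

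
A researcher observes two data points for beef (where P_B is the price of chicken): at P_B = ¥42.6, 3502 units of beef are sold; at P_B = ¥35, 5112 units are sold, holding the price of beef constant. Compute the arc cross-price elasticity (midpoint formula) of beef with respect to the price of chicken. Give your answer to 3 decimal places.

ΔQ_A = 5112 − 3502 = 1610; ΔP_B = 35 − 42.6 = -7.6.
Midpoints: Q̄_A = 4307.0, P̄_B = 38.80.
ε = (ΔQ_A/Q̄_A)/(ΔP_B/P̄_B) = (1610/4307.0)/(-7.6/38.80) ≈ -1.908.
ε < 0: beef and chicken are complements.

-1.908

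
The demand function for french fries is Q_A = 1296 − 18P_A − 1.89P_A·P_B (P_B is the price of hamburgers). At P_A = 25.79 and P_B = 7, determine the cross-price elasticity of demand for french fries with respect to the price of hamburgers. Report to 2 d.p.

At P_A = 25.79 and P_B = 7: Q_A = 490.578.
∂Q_A/∂P_B = -1.89P_A = -1.89(25.79) = -48.7431.
ε = (∂Q_A/∂P_B)(P_B/Q_A) = -48.7431 × (7/490.578) ≈ -0.70.
ε < 0: complements.

-0.70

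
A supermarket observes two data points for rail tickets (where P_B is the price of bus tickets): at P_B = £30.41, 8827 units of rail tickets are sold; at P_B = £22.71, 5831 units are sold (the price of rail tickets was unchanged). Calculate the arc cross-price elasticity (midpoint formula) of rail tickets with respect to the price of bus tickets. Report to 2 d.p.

ΔQ_A = 5831 − 8827 = -2996; ΔP_B = 22.71 − 30.41 = -7.7.
Midpoints: Q̄_A = 7329.0, P̄_B = 26.56.
ε = (ΔQ_A/Q̄_A)/(ΔP_B/P̄_B) = (-2996/7329.0)/(-7.7/26.56) ≈ 1.41.

1.41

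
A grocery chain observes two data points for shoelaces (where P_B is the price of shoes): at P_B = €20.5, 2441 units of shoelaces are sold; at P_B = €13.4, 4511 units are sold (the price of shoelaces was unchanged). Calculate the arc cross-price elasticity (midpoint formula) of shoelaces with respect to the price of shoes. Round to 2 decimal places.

ΔQ_A = 4511 − 2441 = 2070; ΔP_B = 13.4 − 20.5 = -7.1.
Midpoints: Q̄_A = 3476.0, P̄_B = 16.95.
ε = (ΔQ_A/Q̄_A)/(ΔP_B/P̄_B) = (2070/3476.0)/(-7.1/16.95) ≈ -1.42.
ε < 0: shoelaces and shoes are complements.

-1.42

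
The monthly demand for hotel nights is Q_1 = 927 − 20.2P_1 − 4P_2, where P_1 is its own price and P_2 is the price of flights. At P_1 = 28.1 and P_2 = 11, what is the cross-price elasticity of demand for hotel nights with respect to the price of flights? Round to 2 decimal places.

-0.14

At P_1 = 28.1 and P_2 = 11: Q_1 = 315.38.
∂Q_1/∂P_2 = -4.
ε = (∂Q_1/∂P_2)(P_2/Q_1) = -4 × (11/315.38) ≈ -0.14.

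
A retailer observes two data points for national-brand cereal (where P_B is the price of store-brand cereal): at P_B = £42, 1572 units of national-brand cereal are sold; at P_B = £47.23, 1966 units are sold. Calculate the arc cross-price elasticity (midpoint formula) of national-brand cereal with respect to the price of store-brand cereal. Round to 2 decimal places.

ΔQ_A = 1966 − 1572 = 394; ΔP_B = 47.23 − 42 = 5.23.
Midpoints: Q̄_A = 1769.0, P̄_B = 44.61.
ε = (ΔQ_A/Q̄_A)/(ΔP_B/P̄_B) = (394/1769.0)/(5.23/44.61) ≈ 1.90.
ε > 0: national-brand cereal and store-brand cereal are substitutes.

1.90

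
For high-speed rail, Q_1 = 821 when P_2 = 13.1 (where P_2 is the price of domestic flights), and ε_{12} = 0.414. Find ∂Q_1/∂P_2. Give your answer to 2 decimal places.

ε = (∂Q_1/∂P_2)·(P_2/Q_1) ⇒ ∂Q_1/∂P_2 = ε·Q_1/P_2 = 0.414 × 821/13.1 ≈ 25.95.

25.95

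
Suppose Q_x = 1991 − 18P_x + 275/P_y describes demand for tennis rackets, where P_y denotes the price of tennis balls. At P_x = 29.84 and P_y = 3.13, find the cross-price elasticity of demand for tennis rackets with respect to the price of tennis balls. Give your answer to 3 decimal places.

-0.057

At P_x = 29.84 and P_y = 3.13: Q_x = 1541.739.
∂Q_x/∂P_y = −275/P_y² = -28.0701.
ε = (∂Q_x/∂P_y)(P_y/Q_x) = -28.0701 × (3.13/1541.739) ≈ -0.057.
ε < 0: complements.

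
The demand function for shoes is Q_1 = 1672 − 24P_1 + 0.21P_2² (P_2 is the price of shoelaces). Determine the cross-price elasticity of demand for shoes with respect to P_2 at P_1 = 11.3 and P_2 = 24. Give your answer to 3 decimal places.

0.159

At P_1 = 11.3 and P_2 = 24: Q_1 = 1521.76.
∂Q_1/∂P_2 = 0.42P_2 = 0.42(24) = 10.0800.
ε = (∂Q_1/∂P_2)(P_2/Q_1) = 10.0800 × (24/1521.76) ≈ 0.159.
ε > 0: substitutes.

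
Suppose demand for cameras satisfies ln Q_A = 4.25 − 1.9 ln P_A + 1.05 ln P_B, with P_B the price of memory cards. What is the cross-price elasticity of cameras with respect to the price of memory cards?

1.05

In a log-linear (constant-elasticity) demand function, the coefficient on ln P_B is the cross-price elasticity.
ε = 1.05. Positive, so cameras and memory cards are substitutes.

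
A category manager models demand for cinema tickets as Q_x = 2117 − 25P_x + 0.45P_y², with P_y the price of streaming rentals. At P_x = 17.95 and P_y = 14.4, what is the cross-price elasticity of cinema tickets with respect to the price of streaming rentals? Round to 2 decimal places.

At P_x = 17.95 and P_y = 14.4: Q_x = 1761.562.
∂Q_x/∂P_y = 0.9P_y = 0.9(14.4) = 12.9600.
ε = (∂Q_x/∂P_y)(P_y/Q_x) = 12.9600 × (14.4/1761.562) ≈ 0.11.

0.11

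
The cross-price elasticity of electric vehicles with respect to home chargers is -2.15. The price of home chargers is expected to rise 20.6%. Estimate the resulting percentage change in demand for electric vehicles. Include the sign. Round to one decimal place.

%ΔQ ≈ ε × %ΔP of home chargers = -2.15 × (20.6%) = -44.3%.
Demand for electric vehicles falls by about 44.3%.

-44.3%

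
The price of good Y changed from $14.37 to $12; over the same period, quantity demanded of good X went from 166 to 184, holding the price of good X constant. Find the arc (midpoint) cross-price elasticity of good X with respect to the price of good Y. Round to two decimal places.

ΔQ_X = 184 − 166 = 18; ΔP_Y = 12 − 14.37 = -2.37.
Midpoints: Q̄_X = 175.0, P̄_Y = 13.18.
ε = (ΔQ_X/Q̄_X)/(ΔP_Y/P̄_Y) = (18/175.0)/(-2.37/13.18) ≈ -0.57.

-0.57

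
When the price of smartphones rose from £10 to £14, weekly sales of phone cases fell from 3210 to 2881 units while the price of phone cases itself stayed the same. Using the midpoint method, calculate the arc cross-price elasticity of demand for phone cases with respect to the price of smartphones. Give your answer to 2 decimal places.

ΔQ_A = 2881 − 3210 = -329; ΔP_B = 14 − 10 = 4.
Midpoints: Q̄_A = 3045.5, P̄_B = 12.00.
ε = (ΔQ_A/Q̄_A)/(ΔP_B/P̄_B) = (-329/3045.5)/(4/12.00) ≈ -0.32.

-0.32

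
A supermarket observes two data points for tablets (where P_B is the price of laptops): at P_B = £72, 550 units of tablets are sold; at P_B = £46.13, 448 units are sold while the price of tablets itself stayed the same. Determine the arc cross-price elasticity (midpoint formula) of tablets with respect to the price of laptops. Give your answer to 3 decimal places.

ΔQ_A = 448 − 550 = -102; ΔP_B = 46.13 − 72 = -25.87.
Midpoints: Q̄_A = 499.0, P̄_B = 59.06.
ε = (ΔQ_A/Q̄_A)/(ΔP_B/P̄_B) = (-102/499.0)/(-25.87/59.06) ≈ 0.467.
ε > 0: tablets and laptops are substitutes.

0.467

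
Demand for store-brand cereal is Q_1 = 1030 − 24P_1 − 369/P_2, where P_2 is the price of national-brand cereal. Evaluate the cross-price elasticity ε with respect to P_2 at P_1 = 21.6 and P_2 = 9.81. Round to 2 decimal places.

0.08

At P_1 = 21.6 and P_2 = 9.81: Q_1 = 473.985.
∂Q_1/∂P_2 = 369/P_2² = 3.8343.
ε = (∂Q_1/∂P_2)(P_2/Q_1) = 3.8343 × (9.81/473.985) ≈ 0.08.
ε > 0: substitutes.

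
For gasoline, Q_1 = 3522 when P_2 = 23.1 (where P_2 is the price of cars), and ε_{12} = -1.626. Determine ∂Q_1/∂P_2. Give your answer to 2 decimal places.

ε = (∂Q_1/∂P_2)·(P_2/Q_1) ⇒ ∂Q_1/∂P_2 = ε·Q_1/P_2 = -1.626 × 3522/23.1 ≈ -247.91.

-247.91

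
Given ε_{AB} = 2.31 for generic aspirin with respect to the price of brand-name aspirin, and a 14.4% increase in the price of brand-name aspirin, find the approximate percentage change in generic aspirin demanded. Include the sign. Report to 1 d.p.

33.3%

%ΔQ ≈ ε × %ΔP of brand-name aspirin = 2.31 × (14.4%) = 33.3%.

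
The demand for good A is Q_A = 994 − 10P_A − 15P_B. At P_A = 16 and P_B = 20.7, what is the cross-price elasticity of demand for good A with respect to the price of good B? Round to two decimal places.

-0.59

At P_A = 16 and P_B = 20.7: Q_A = 523.5.
∂Q_A/∂P_B = -15.
ε = (∂Q_A/∂P_B)(P_B/Q_A) = -15 × (20.7/523.5) ≈ -0.59.
Since ε < 0, good A and good B are complements.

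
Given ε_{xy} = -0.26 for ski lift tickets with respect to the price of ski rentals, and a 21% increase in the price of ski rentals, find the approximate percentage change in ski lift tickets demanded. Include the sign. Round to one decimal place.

-5.5%

%ΔQ ≈ ε × %ΔP of ski rentals = -0.26 × (21%) = -5.5%.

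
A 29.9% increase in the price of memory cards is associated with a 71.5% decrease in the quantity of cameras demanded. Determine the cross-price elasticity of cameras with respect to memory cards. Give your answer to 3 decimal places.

-2.391

ε = (%ΔQ of cameras) / (%ΔP of memory cards) = (-71.5%) / (29.9%) ≈ -2.391.
Negative cross-price elasticity: complements.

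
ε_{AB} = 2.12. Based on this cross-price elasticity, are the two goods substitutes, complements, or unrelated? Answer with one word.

ε = 2.12 > 0, so a higher price of good B raises demand for good A: substitutes.

substitutes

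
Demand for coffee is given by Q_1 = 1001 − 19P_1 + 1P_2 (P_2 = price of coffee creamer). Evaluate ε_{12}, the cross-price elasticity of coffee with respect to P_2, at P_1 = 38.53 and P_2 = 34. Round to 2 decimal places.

At P_1 = 38.53 and P_2 = 34: Q_1 = 302.93.
∂Q_1/∂P_2 = 1.
ε = (∂Q_1/∂P_2)(P_2/Q_1) = 1 × (34/302.93) ≈ 0.11.
Since ε > 0, coffee and coffee creamer are substitutes.

0.11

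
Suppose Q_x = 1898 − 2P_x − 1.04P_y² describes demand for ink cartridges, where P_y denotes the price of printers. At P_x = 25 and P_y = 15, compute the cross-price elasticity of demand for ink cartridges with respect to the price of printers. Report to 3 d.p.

At P_x = 25 and P_y = 15: Q_x = 1614.
∂Q_x/∂P_y = -2.08P_y = -2.08(15) = -31.2000.
ε = (∂Q_x/∂P_y)(P_y/Q_x) = -31.2000 × (15/1614) ≈ -0.290.
ε < 0: complements.

-0.290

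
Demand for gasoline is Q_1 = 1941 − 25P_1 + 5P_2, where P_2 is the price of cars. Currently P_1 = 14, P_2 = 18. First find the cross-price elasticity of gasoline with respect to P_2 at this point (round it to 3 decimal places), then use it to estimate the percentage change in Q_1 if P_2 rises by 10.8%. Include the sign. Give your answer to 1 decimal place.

At P_1 = 14, P_2 = 18: Q_1 = 1681.
∂Q_1/∂P_2 = 5.
ε = (∂Q_1/∂P_2)(P_2/Q_1) = 5.0000 × 18/1681 ≈ 0.054.
%ΔQ_1 ≈ ε × %ΔP_2 = 0.054 × (10.8%) = 0.6%.

0.6%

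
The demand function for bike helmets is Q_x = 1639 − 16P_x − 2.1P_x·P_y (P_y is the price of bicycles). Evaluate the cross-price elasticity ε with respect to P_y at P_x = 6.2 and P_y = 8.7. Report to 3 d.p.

At P_x = 6.2 and P_y = 8.7: Q_x = 1426.526.
∂Q_x/∂P_y = -2.1P_x = -2.1(6.2) = -13.0200.
ε = (∂Q_x/∂P_y)(P_y/Q_x) = -13.0200 × (8.7/1426.526) ≈ -0.079.
ε < 0: complements.

-0.079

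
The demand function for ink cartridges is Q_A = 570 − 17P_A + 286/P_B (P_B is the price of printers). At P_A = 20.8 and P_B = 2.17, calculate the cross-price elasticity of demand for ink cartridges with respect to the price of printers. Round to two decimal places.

At P_A = 20.8 and P_B = 2.17: Q_A = 348.197.
∂Q_A/∂P_B = −286/P_B² = -60.7361.
ε = (∂Q_A/∂P_B)(P_B/Q_A) = -60.7361 × (2.17/348.197) ≈ -0.38.

-0.38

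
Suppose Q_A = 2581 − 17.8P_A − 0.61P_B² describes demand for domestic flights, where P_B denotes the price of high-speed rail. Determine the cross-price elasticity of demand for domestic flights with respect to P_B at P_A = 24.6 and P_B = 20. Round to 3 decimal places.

At P_A = 24.6 and P_B = 20: Q_A = 1899.12.
∂Q_A/∂P_B = -1.22P_B = -1.22(20) = -24.4000.
ε = (∂Q_A/∂P_B)(P_B/Q_A) = -24.4000 × (20/1899.12) ≈ -0.257.

-0.257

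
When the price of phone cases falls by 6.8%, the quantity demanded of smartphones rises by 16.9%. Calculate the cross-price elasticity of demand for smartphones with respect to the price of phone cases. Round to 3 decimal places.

ε = (%ΔQ of smartphones) / (%ΔP of phone cases) = (16.9%) / (-6.8%) ≈ -2.485.
Negative cross-price elasticity: complements.

-2.485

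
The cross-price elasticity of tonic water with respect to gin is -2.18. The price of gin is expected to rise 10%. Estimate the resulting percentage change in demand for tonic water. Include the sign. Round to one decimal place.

-21.8%

%ΔQ ≈ ε × %ΔP of gin = -2.18 × (10%) = -21.8%.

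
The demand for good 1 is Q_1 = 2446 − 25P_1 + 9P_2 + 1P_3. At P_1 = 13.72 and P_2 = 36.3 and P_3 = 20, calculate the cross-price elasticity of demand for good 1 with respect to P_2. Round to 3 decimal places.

0.133

At P_1 = 13.72 and P_2 = 36.3 and P_3 = 20: Q_1 = 2449.7.
∂Q_1/∂P_2 = 9.
ε = (∂Q_1/∂P_2)(P_2/Q_1) = 9 × (36.3/2449.7) ≈ 0.133.
Since ε > 0, good 1 and good 2 are substitutes.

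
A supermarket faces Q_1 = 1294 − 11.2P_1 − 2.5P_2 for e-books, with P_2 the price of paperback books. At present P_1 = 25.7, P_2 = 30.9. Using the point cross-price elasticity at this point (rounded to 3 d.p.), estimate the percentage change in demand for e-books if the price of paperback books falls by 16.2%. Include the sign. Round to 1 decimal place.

1.3%

At P_1 = 25.7, P_2 = 30.9: Q_1 = 928.91.
∂Q_1/∂P_2 = -2.5.
ε = (∂Q_1/∂P_2)(P_2/Q_1) = -2.5000 × 30.9/928.91 ≈ -0.083.
%ΔQ_1 ≈ ε × %ΔP_2 = -0.083 × (-16.2%) = 1.3%.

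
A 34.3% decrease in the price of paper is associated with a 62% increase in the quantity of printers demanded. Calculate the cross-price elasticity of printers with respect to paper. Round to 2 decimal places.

-1.81

ε = (%ΔQ of printers) / (%ΔP of paper) = (62%) / (-34.3%) ≈ -1.81.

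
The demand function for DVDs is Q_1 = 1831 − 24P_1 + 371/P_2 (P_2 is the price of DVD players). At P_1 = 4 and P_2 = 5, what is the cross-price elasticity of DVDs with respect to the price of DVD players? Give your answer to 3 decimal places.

At P_1 = 4 and P_2 = 5: Q_1 = 1809.2.
∂Q_1/∂P_2 = −371/P_2² = -14.8400.
ε = (∂Q_1/∂P_2)(P_2/Q_1) = -14.8400 × (5/1809.2) ≈ -0.041.
ε < 0: complements.

-0.041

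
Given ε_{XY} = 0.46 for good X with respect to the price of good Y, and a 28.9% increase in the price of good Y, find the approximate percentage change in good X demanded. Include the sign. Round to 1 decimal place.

13.3%

%ΔQ ≈ ε × %ΔP of good Y = 0.46 × (28.9%) = 13.3%.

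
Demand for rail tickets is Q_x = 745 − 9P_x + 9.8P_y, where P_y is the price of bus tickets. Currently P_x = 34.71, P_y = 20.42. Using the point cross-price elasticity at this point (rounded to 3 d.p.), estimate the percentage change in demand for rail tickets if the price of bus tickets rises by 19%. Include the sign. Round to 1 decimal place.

6.0%

At P_x = 34.71, P_y = 20.42: Q_x = 632.726.
∂Q_x/∂P_y = 9.8.
ε = (∂Q_x/∂P_y)(P_y/Q_x) = 9.8000 × 20.42/632.726 ≈ 0.316.
%ΔQ_x ≈ ε × %ΔP_y = 0.316 × (19%) = 6.0%.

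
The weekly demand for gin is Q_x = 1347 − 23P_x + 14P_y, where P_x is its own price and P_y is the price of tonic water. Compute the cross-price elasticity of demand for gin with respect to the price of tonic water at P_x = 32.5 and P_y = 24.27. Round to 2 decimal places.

0.36

At P_x = 32.5 and P_y = 24.27: Q_x = 939.28.
∂Q_x/∂P_y = 14.
ε = (∂Q_x/∂P_y)(P_y/Q_x) = 14 × (24.27/939.28) ≈ 0.36.
Since ε > 0, gin and tonic water are substitutes.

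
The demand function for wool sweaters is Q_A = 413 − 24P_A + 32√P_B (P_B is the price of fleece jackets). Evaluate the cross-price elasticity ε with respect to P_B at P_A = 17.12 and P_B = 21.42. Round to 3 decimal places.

At P_A = 17.12 and P_B = 21.42: Q_A = 150.222.
∂Q_A/∂P_B = 32/(2√P_B) = 32/(2√21.42) = 3.4571.
ε = (∂Q_A/∂P_B)(P_B/Q_A) = 3.4571 × (21.42/150.222) ≈ 0.493.
ε > 0: substitutes.

0.493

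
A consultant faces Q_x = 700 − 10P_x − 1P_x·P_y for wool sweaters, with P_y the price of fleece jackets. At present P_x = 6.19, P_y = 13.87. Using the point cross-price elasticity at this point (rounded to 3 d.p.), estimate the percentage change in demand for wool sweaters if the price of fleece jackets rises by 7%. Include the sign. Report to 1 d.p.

At P_x = 6.19, P_y = 13.87: Q_x = 552.245.
∂Q_x/∂P_y = -1P_x = -6.1900.
ε = (∂Q_x/∂P_y)(P_y/Q_x) = -6.1900 × 13.87/552.245 ≈ -0.155.
%ΔQ_x ≈ ε × %ΔP_y = -0.155 × (7%) = -1.1%.

-1.1%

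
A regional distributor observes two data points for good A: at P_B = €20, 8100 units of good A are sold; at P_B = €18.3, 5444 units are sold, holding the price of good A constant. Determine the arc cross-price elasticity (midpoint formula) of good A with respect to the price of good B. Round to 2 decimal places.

4.42

ΔQ_A = 5444 − 8100 = -2656; ΔP_B = 18.3 − 20 = -1.7.
Midpoints: Q̄_A = 6772.0, P̄_B = 19.15.
ε = (ΔQ_A/Q̄_A)/(ΔP_B/P̄_B) = (-2656/6772.0)/(-1.7/19.15) ≈ 4.42.
ε > 0: good A and good B are substitutes.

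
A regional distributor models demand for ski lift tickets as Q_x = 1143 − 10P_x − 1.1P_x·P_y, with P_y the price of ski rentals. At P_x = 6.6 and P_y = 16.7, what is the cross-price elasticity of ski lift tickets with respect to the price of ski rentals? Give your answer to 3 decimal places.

-0.127

At P_x = 6.6 and P_y = 16.7: Q_x = 955.758.
∂Q_x/∂P_y = -1.1P_x = -1.1(6.6) = -7.2600.
ε = (∂Q_x/∂P_y)(P_y/Q_x) = -7.2600 × (16.7/955.758) ≈ -0.127.
ε < 0: complements.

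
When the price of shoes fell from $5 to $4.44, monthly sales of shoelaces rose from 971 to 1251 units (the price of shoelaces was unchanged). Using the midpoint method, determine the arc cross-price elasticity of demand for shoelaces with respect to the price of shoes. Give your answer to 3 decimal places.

-2.124

ΔQ_A = 1251 − 971 = 280; ΔP_B = 4.44 − 5 = -0.56.
Midpoints: Q̄_A = 1111.0, P̄_B = 4.72.
ε = (ΔQ_A/Q̄_A)/(ΔP_B/P̄_B) = (280/1111.0)/(-0.56/4.72) ≈ -2.124.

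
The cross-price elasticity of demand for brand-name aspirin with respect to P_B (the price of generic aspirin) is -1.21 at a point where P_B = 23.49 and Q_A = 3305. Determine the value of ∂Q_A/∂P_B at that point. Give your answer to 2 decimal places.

ε = (∂Q_A/∂P_B)·(P_B/Q_A) ⇒ ∂Q_A/∂P_B = ε·Q_A/P_B = -1.21 × 3305/23.49 ≈ -170.24.

-170.24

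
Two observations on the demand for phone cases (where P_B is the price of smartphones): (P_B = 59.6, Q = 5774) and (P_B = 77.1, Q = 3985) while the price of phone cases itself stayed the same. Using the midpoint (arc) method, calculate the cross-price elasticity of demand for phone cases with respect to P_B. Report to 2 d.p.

ΔQ_A = 3985 − 5774 = -1789; ΔP_B = 77.1 − 59.6 = 17.5.
Midpoints: Q̄_A = 4879.5, P̄_B = 68.35.
ε = (ΔQ_A/Q̄_A)/(ΔP_B/P̄_B) = (-1789/4879.5)/(17.5/68.35) ≈ -1.43.

-1.43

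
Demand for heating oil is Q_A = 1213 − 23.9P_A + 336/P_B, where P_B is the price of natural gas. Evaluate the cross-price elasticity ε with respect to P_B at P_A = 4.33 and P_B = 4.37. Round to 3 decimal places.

-0.065

At P_A = 4.33 and P_B = 4.37: Q_A = 1186.401.
∂Q_A/∂P_B = −336/P_B² = -17.5945.
ε = (∂Q_A/∂P_B)(P_B/Q_A) = -17.5945 × (4.37/1186.401) ≈ -0.065.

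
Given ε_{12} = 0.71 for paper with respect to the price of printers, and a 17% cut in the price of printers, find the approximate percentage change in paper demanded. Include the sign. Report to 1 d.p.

%ΔQ ≈ ε × %ΔP of printers = 0.71 × (-17%) = -12.1%.
Demand for paper falls by about 12.1%.

-12.1%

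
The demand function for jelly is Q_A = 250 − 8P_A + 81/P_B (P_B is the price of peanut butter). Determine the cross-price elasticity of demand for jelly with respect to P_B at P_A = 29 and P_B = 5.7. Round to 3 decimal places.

At P_A = 29 and P_B = 5.7: Q_A = 32.211.
∂Q_A/∂P_B = −81/P_B² = -2.4931.
ε = (∂Q_A/∂P_B)(P_B/Q_A) = -2.4931 × (5.7/32.211) ≈ -0.441.
ε < 0: complements.

-0.441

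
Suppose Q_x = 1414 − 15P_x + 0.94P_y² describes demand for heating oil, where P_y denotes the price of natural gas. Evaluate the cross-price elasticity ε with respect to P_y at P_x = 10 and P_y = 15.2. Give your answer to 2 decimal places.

0.29

At P_x = 10 and P_y = 15.2: Q_x = 1481.178.
∂Q_x/∂P_y = 1.88P_y = 1.88(15.2) = 28.5760.
ε = (∂Q_x/∂P_y)(P_y/Q_x) = 28.5760 × (15.2/1481.178) ≈ 0.29.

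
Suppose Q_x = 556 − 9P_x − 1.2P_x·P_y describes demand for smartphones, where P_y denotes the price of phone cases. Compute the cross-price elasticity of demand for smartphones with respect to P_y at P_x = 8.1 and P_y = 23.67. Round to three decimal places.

-0.909

At P_x = 8.1 and P_y = 23.67: Q_x = 253.028.
∂Q_x/∂P_y = -1.2P_x = -1.2(8.1) = -9.7200.
ε = (∂Q_x/∂P_y)(P_y/Q_x) = -9.7200 × (23.67/253.028) ≈ -0.909.
ε < 0: complements.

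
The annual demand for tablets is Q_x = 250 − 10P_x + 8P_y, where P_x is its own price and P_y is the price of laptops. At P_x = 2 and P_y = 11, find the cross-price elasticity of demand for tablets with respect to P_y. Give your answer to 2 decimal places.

0.28

At P_x = 2 and P_y = 11: Q_x = 318.
∂Q_x/∂P_y = 8.
ε = (∂Q_x/∂P_y)(P_y/Q_x) = 8 × (11/318) ≈ 0.28.
Since ε > 0, tablets and laptops are substitutes.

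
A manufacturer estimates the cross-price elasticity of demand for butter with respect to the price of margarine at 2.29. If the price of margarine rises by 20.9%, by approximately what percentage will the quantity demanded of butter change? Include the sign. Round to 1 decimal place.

47.9%

%ΔQ ≈ ε × %ΔP of margarine = 2.29 × (20.9%) = 47.9%.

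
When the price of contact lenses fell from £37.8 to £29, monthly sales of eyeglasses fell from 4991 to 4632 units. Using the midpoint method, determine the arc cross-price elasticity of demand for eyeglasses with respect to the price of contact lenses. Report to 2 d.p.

ΔQ_A = 4632 − 4991 = -359; ΔP_B = 29 − 37.8 = -8.8.
Midpoints: Q̄_A = 4811.5, P̄_B = 33.40.
ε = (ΔQ_A/Q̄_A)/(ΔP_B/P̄_B) = (-359/4811.5)/(-8.8/33.40) ≈ 0.28.
ε > 0: eyeglasses and contact lenses are substitutes.

0.28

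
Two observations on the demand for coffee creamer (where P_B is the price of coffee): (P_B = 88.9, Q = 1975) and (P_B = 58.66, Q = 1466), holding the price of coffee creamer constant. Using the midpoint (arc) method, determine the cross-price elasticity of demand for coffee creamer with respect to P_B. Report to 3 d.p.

0.722

ΔQ_A = 1466 − 1975 = -509; ΔP_B = 58.66 − 88.9 = -30.24.
Midpoints: Q̄_A = 1720.5, P̄_B = 73.78.
ε = (ΔQ_A/Q̄_A)/(ΔP_B/P̄_B) = (-509/1720.5)/(-30.24/73.78) ≈ 0.722.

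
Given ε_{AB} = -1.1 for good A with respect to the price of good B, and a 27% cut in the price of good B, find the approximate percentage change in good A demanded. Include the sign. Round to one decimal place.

%ΔQ ≈ ε × %ΔP of good B = -1.1 × (-27%) = 29.7%.

29.7%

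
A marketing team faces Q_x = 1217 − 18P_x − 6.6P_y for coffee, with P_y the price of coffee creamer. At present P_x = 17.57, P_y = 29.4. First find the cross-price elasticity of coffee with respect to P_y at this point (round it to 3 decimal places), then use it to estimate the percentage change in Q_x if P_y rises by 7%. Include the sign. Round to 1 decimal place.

At P_x = 17.57, P_y = 29.4: Q_x = 706.7.
∂Q_x/∂P_y = -6.6.
ε = (∂Q_x/∂P_y)(P_y/Q_x) = -6.6000 × 29.4/706.7 ≈ -0.275.
%ΔQ_x ≈ ε × %ΔP_y = -0.275 × (7%) = -1.9%.

-1.9%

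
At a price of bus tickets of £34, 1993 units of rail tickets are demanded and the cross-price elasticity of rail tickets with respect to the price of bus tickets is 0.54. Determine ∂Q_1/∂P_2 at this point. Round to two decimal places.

31.65

ε = (∂Q_1/∂P_2)·(P_2/Q_1) ⇒ ∂Q_1/∂P_2 = ε·Q_1/P_2 = 0.54 × 1993/34 ≈ 31.65.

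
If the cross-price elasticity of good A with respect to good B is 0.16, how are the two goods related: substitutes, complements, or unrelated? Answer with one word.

substitutes

ε = 0.16 > 0, so a higher price of good B raises demand for good A: substitutes.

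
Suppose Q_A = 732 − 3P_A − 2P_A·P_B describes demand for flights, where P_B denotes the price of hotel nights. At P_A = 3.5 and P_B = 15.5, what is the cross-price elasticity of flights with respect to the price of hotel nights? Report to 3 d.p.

-0.177

At P_A = 3.5 and P_B = 15.5: Q_A = 613.
∂Q_A/∂P_B = -2P_A = -2(3.5) = -7.0000.
ε = (∂Q_A/∂P_B)(P_B/Q_A) = -7.0000 × (15.5/613) ≈ -0.177.
ε < 0: complements.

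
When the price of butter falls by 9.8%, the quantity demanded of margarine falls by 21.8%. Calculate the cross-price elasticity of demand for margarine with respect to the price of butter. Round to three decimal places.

2.224

ε = (%ΔQ of margarine) / (%ΔP of butter) = (-21.8%) / (-9.8%) ≈ 2.224.
Positive cross-price elasticity: substitutes.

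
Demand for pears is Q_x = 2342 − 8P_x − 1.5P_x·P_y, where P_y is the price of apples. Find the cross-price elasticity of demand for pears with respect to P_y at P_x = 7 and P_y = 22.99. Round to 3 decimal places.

At P_x = 7 and P_y = 22.99: Q_x = 2044.605.
∂Q_x/∂P_y = -1.5P_x = -1.5(7) = -10.5000.
ε = (∂Q_x/∂P_y)(P_y/Q_x) = -10.5000 × (22.99/2044.605) ≈ -0.118.

-0.118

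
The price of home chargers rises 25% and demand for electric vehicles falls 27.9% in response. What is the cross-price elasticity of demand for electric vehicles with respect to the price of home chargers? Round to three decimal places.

ε = (%ΔQ of electric vehicles) / (%ΔP of home chargers) = (-27.9%) / (25%) ≈ -1.116.
Negative cross-price elasticity: complements.

-1.116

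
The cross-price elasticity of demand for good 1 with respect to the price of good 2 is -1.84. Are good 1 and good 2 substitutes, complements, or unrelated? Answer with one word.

ε = -1.84 < 0, so a higher price of good 2 lowers demand for good 1: complements.

complements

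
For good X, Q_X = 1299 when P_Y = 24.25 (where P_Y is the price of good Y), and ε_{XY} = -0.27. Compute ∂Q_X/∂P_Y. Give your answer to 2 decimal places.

-14.46

ε = (∂Q_X/∂P_Y)·(P_Y/Q_X) ⇒ ∂Q_X/∂P_Y = ε·Q_X/P_Y = -0.27 × 1299/24.25 ≈ -14.46.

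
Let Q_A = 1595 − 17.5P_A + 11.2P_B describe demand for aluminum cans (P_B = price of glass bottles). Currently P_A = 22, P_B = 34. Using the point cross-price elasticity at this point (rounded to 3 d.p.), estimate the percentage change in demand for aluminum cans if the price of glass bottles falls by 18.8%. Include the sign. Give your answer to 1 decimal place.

-4.5%

At P_A = 22, P_B = 34: Q_A = 1590.8.
∂Q_A/∂P_B = 11.2.
ε = (∂Q_A/∂P_B)(P_B/Q_A) = 11.2000 × 34/1590.8 ≈ 0.239.
%ΔQ_A ≈ ε × %ΔP_B = 0.239 × (-18.8%) = -4.5%.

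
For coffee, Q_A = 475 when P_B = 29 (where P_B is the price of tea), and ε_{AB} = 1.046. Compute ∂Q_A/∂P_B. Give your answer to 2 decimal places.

17.13

ε = (∂Q_A/∂P_B)·(P_B/Q_A) ⇒ ∂Q_A/∂P_B = ε·Q_A/P_B = 1.046 × 475/29 ≈ 17.13.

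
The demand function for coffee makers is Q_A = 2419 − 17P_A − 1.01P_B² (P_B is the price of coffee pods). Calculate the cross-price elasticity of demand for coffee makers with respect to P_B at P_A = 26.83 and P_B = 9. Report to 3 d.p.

At P_A = 26.83 and P_B = 9: Q_A = 1881.08.
∂Q_A/∂P_B = -2.02P_B = -2.02(9) = -18.1800.
ε = (∂Q_A/∂P_B)(P_B/Q_A) = -18.1800 × (9/1881.08) ≈ -0.087.
ε < 0: complements.

-0.087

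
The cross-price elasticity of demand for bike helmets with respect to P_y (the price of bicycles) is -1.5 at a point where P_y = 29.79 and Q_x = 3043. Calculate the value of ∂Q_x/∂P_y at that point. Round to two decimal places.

ε = (∂Q_x/∂P_y)·(P_y/Q_x) ⇒ ∂Q_x/∂P_y = ε·Q_x/P_y = -1.5 × 3043/29.79 ≈ -153.22.

-153.22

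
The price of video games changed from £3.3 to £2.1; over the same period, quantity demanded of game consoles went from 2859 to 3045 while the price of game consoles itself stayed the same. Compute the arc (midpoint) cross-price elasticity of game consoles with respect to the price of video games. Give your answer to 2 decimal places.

-0.14

ΔQ_A = 3045 − 2859 = 186; ΔP_B = 2.1 − 3.3 = -1.2.
Midpoints: Q̄_A = 2952.0, P̄_B = 2.70.
ε = (ΔQ_A/Q̄_A)/(ΔP_B/P̄_B) = (186/2952.0)/(-1.2/2.70) ≈ -0.14.
ε < 0: game consoles and video games are complements.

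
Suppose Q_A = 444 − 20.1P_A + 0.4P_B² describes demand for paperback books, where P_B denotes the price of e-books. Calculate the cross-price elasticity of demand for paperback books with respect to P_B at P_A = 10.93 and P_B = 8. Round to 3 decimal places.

At P_A = 10.93 and P_B = 8: Q_A = 249.907.
∂Q_A/∂P_B = 0.8P_B = 0.8(8) = 6.4000.
ε = (∂Q_A/∂P_B)(P_B/Q_A) = 6.4000 × (8/249.907) ≈ 0.205.

0.205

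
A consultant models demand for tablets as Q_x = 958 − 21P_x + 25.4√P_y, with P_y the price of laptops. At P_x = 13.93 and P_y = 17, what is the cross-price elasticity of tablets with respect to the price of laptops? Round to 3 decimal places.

0.068

At P_x = 13.93 and P_y = 17: Q_x = 770.197.
∂Q_x/∂P_y = 25.4/(2√P_y) = 25.4/(2√17) = 3.0802.
ε = (∂Q_x/∂P_y)(P_y/Q_x) = 3.0802 × (17/770.197) ≈ 0.068.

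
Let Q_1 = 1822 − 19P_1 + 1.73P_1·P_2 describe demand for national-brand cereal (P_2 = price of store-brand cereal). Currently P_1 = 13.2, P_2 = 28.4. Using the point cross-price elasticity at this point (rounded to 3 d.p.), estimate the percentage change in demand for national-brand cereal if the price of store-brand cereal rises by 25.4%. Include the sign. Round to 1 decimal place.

7.4%

At P_1 = 13.2, P_2 = 28.4: Q_1 = 2219.742.
∂Q_1/∂P_2 = 1.73P_1 = 22.8360.
ε = (∂Q_1/∂P_2)(P_2/Q_1) = 22.8360 × 28.4/2219.742 ≈ 0.292.
%ΔQ_1 ≈ ε × %ΔP_2 = 0.292 × (25.4%) = 7.4%.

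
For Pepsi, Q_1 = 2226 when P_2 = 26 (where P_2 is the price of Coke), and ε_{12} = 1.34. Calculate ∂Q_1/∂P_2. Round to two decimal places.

114.72

ε = (∂Q_1/∂P_2)·(P_2/Q_1) ⇒ ∂Q_1/∂P_2 = ε·Q_1/P_2 = 1.34 × 2226/26 ≈ 114.72.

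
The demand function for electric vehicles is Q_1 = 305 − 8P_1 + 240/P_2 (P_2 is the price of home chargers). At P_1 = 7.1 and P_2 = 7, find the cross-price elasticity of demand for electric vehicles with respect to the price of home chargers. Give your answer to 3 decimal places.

-0.121

At P_1 = 7.1 and P_2 = 7: Q_1 = 282.486.
∂Q_1/∂P_2 = −240/P_2² = -4.8980.
ε = (∂Q_1/∂P_2)(P_2/Q_1) = -4.8980 × (7/282.486) ≈ -0.121.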